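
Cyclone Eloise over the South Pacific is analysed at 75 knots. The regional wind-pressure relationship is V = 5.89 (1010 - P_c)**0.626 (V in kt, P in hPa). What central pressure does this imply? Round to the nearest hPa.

952 hPa

ΔP = (V / 5.89)^(1/0.626) = (75/5.89)^1.597.
75/5.89 = 12.733; 12.733^1.597 ≈ 58.22 hPa.
P_c = 1010 − 58.22 = 951.78 ≈ 952 hPa.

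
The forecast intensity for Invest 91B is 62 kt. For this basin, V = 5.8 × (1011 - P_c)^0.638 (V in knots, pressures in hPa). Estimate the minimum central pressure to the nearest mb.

970 mb

ΔP = (V / 5.8)^(1/0.638) = (62/5.8)^1.567.
62/5.8 = 10.690; 10.690^1.567 ≈ 41.00 mb.
P_c = 1011 − 41.00 = 970.00 ≈ 970 mb.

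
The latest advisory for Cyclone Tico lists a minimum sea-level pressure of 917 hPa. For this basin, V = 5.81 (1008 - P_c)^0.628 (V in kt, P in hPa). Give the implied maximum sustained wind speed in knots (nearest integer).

ΔP = 1008 − 917 = 91 hPa.
91^0.628 ≈ 16.993.
V ≈ 5.81 × 16.993 ≈ 98.7 kt.

99 kt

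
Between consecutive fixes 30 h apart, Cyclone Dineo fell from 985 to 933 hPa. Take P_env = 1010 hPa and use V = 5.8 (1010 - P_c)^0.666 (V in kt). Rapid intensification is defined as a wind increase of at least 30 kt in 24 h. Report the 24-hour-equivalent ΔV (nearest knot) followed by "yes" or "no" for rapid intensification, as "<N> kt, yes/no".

V₁: ΔP = 25, V ≈ 5.8 × 25^0.666 ≈ 49.48 kt.
V₂: ΔP = 77, V ≈ 5.8 × 77^0.666 ≈ 104.67 kt.
ΔV over 30 h = 55.19 kt → 24 h equivalent = 55.19 × 24/30 ≈ 44.15 kt.
44 kt ≥ 30 kt ⇒ rapid intensification.

44 kt, yes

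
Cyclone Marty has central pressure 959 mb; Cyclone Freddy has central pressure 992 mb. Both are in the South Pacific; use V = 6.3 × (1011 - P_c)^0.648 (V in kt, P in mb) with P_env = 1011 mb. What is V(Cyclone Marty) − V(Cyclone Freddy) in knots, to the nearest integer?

39 kt

Cyclone Marty: ΔP = 52; V ≈ 6.3 × 52^0.648 ≈ 81.53 kt.
Cyclone Freddy: ΔP = 19; V ≈ 6.3 × 19^0.648 ≈ 42.46 kt.
Difference ≈ 81.53 − 42.46 = 39.07 → 39 kt.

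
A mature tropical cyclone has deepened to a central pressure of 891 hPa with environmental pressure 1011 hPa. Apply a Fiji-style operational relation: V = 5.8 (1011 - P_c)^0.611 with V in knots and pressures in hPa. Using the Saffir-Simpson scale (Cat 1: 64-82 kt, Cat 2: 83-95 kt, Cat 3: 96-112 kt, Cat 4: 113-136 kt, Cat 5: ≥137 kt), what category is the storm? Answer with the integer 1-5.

ΔP = 1011 − 891 = 120 hPa.
V ≈ 5.8 × 120^0.611 = 5.8 × 18.64 ≈ 108 kt.
108 kt falls in the Category 3 band.

3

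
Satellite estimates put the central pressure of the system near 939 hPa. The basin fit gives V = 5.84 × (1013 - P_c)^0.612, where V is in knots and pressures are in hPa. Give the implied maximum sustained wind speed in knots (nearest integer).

ΔP = 1013 − 939 = 74 hPa.
74^0.612 ≈ 13.931.
V ≈ 5.84 × 13.931 ≈ 81.4 kt.

81 kt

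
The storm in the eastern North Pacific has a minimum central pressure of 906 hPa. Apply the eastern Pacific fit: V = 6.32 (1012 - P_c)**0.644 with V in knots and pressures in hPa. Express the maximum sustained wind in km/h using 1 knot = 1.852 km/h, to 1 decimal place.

ΔP = 1012 − 906 = 106 hPa.
V ≈ 6.32 × 106^0.644 = 6.32 × 20.151 ≈ 127.354 kt.
127.354 × 1.852 ≈ 235.86 km/h → 235.9 km/h.

235.9 km/h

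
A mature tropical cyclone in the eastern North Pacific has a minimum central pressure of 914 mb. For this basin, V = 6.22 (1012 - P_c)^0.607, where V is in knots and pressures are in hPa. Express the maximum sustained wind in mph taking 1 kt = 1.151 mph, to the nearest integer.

116 mph

ΔP = 1012 − 914 = 98 mb.
V ≈ 6.22 × 98^0.607 = 6.22 × 16.169 ≈ 100.569 kt.
100.569 × 1.151 ≈ 115.76 mph → 116 mph.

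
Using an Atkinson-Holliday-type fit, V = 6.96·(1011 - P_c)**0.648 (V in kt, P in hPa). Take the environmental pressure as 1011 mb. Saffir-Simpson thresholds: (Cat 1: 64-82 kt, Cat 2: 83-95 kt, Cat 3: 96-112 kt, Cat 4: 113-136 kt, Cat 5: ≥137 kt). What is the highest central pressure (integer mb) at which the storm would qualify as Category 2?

965 mb

Category 2 begins at V = 83 kt.
Required ΔP = (83/6.96)^(1/0.648) = 11.925^1.543 ≈ 45.84 mb.
P_c ≤ 1011 − 45.84 = 965.16, so the highest integer P_c is 965 mb.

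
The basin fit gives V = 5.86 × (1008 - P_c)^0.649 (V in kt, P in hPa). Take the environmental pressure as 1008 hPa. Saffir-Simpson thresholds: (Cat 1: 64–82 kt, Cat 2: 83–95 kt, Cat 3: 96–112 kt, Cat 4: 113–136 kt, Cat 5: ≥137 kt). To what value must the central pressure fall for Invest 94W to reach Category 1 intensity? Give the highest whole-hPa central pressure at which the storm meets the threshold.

Category 1 begins at V = 64 kt.
Required ΔP = (64/5.86)^(1/0.649) = 10.922^1.541 ≈ 39.79 hPa.
P_c ≤ 1008 − 39.79 = 968.21, so the highest integer P_c is 968 hPa.

968 hPa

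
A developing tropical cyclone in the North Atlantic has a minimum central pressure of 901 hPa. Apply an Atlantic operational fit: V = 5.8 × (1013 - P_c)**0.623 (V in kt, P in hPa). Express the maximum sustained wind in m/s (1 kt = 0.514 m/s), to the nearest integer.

ΔP = 1013 − 901 = 112 hPa.
V ≈ 5.8 × 112^0.623 = 5.8 × 18.909 ≈ 109.671 kt.
109.671 × 0.514 ≈ 56.37 m/s → 56 m/s.

56 m/s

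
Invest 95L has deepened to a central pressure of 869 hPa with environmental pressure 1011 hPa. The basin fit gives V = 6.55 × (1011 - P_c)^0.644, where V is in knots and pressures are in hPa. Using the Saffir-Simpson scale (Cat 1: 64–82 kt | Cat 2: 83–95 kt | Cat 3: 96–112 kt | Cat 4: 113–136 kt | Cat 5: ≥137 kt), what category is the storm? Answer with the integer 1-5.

ΔP = 1011 − 869 = 142 hPa.
V ≈ 6.55 × 142^0.644 = 6.55 × 24.33 ≈ 159 kt.
159 kt falls in the Category 5 band.

5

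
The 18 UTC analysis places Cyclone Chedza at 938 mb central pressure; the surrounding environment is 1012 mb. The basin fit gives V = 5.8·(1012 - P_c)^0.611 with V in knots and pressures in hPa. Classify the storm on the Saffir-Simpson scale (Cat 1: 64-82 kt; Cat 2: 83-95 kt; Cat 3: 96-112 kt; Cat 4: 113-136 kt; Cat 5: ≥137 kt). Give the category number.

1

ΔP = 1012 − 938 = 74 mb.
V ≈ 5.8 × 74^0.611 = 5.8 × 13.87 ≈ 80 kt.
80 kt falls in the Category 1 band.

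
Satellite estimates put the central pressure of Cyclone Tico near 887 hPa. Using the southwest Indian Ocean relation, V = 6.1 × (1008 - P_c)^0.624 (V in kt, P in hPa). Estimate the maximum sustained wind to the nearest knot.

ΔP = 1008 − 887 = 121 hPa.
121^0.624 ≈ 19.937.
V ≈ 6.1 × 19.937 ≈ 121.6 kt.

122 kt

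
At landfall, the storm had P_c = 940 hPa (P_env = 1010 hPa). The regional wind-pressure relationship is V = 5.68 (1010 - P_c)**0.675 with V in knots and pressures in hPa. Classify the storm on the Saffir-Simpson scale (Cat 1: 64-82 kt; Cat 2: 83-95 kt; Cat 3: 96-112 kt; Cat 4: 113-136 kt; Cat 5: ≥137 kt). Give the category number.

3

ΔP = 1010 − 940 = 70 hPa.
V ≈ 5.68 × 70^0.675 = 5.68 × 17.60 ≈ 100 kt.
100 kt falls in the Category 3 band.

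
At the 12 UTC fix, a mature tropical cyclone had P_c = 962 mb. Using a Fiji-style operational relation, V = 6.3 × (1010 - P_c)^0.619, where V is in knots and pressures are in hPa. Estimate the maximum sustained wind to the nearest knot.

ΔP = 1010 − 962 = 48 mb.
48^0.619 ≈ 10.982.
V ≈ 6.3 × 10.982 ≈ 69.2 kt.

69 kt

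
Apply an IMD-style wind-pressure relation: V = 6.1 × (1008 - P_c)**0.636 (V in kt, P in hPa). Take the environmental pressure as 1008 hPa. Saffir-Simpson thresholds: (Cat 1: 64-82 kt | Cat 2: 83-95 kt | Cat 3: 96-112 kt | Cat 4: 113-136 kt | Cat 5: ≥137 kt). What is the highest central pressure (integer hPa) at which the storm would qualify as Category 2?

Category 2 begins at V = 83 kt.
Required ΔP = (83/6.1)^(1/0.636) = 13.607^1.572 ≈ 60.62 hPa.
P_c ≤ 1008 − 60.62 = 947.38, so the highest integer P_c is 947 hPa.

947 hPa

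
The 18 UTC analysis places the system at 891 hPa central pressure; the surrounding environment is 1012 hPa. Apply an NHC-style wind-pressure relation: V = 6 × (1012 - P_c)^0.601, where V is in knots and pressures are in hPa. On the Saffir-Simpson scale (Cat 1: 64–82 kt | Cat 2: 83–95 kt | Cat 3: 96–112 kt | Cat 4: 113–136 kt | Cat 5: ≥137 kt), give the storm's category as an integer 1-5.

ΔP = 1012 − 891 = 121 hPa.
V ≈ 6 × 121^0.601 = 6 × 17.85 ≈ 107 kt.
107 kt falls in the Category 3 band.

3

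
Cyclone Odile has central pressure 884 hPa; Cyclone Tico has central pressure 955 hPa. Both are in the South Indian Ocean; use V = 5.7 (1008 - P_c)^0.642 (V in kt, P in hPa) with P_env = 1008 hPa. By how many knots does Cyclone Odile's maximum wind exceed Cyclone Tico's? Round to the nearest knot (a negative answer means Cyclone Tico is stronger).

53 kt

Cyclone Odile: ΔP = 124; V ≈ 5.7 × 124^0.642 ≈ 125.85 kt.
Cyclone Tico: ΔP = 53; V ≈ 5.7 × 53^0.642 ≈ 72.92 kt.
Difference ≈ 125.85 − 72.92 = 52.93 → 53 kt.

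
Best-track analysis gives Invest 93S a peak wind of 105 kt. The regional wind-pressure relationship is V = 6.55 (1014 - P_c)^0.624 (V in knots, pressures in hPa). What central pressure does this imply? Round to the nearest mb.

ΔP = (V / 6.55)^(1/0.624) = (105/6.55)^1.603.
105/6.55 = 16.031; 16.031^1.603 ≈ 85.31 mb.
P_c = 1014 − 85.31 = 928.69 ≈ 929 mb.

929 mb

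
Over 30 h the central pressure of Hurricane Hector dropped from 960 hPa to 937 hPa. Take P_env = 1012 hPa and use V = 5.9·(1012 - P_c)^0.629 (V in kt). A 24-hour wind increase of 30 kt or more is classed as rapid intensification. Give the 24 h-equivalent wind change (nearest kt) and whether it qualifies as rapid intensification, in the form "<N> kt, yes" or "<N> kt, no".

15 kt, no

V₁: ΔP = 52, V ≈ 5.9 × 52^0.629 ≈ 70.83 kt.
V₂: ΔP = 75, V ≈ 5.9 × 75^0.629 ≈ 89.18 kt.
ΔV over 30 h = 18.35 kt → 24 h equivalent = 18.35 × 24/30 ≈ 14.68 kt.
15 kt < 30 kt ⇒ not rapid intensification.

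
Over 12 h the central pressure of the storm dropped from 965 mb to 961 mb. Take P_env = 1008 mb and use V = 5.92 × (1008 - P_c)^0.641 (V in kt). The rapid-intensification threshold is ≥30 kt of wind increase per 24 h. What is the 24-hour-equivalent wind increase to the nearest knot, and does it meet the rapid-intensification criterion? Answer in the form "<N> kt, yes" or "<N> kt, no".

V₁: ΔP = 43, V ≈ 5.92 × 43^0.641 ≈ 65.97 kt.
V₂: ΔP = 47, V ≈ 5.92 × 47^0.641 ≈ 69.85 kt.
ΔV over 12 h = 3.88 kt → 24 h equivalent = 3.88 × 24/12 ≈ 7.76 kt.
8 kt < 30 kt ⇒ not rapid intensification.

8 kt, no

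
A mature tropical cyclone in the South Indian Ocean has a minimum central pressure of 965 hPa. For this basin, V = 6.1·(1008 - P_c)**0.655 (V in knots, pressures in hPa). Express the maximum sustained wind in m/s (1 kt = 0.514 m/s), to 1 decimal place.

ΔP = 1008 − 965 = 43 hPa.
V ≈ 6.1 × 43^0.655 = 6.1 × 11.747 ≈ 71.656 kt.
71.656 × 0.514 ≈ 36.83 m/s → 36.8 m/s.

36.8 m/s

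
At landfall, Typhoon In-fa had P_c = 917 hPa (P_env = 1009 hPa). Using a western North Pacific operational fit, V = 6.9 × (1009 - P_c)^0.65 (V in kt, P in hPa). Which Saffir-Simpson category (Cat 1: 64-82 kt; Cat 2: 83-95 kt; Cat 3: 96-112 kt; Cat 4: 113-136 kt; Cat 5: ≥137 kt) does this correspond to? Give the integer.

4

ΔP = 1009 − 917 = 92 hPa.
V ≈ 6.9 × 92^0.65 = 6.9 × 18.90 ≈ 130 kt.
130 kt falls in the Category 4 band.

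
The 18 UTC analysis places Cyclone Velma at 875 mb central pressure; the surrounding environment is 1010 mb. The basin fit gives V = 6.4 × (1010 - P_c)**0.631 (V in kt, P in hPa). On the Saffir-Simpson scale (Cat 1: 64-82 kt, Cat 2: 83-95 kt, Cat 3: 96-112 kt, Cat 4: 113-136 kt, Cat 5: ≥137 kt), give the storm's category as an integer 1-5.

5

ΔP = 1010 − 875 = 135 mb.
V ≈ 6.4 × 135^0.631 = 6.4 × 22.09 ≈ 141 kt.
141 kt falls in the Category 5 band.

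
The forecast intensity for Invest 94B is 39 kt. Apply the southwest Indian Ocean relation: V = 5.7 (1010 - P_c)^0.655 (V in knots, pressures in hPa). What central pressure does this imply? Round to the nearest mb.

ΔP = (V / 5.7)^(1/0.655) = (39/5.7)^1.527.
39/5.7 = 6.842; 6.842^1.527 ≈ 18.84 mb.
P_c = 1010 − 18.84 = 991.16 ≈ 991 mb.

991 mb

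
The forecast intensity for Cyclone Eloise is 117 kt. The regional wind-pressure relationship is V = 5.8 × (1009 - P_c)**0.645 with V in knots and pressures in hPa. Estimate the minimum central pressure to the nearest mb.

904 mb

ΔP = (V / 5.8)^(1/0.645) = (117/5.8)^1.550.
117/5.8 = 20.172; 20.172^1.550 ≈ 105.41 mb.
P_c = 1009 − 105.41 = 903.59 ≈ 904 mb.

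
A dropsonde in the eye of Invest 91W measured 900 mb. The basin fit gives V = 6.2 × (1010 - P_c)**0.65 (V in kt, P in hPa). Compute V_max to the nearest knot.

132 kt

ΔP = 1010 − 900 = 110 mb.
110^0.65 ≈ 21.228.
V ≈ 6.2 × 21.228 ≈ 131.6 kt.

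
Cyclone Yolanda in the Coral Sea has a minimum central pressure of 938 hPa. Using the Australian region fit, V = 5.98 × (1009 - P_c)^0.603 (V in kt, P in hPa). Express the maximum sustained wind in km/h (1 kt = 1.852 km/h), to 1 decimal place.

144.8 km/h

ΔP = 1009 − 938 = 71 hPa.
V ≈ 5.98 × 71^0.603 = 5.98 × 13.071 ≈ 78.165 kt.
78.165 × 1.852 ≈ 144.76 km/h → 144.8 km/h.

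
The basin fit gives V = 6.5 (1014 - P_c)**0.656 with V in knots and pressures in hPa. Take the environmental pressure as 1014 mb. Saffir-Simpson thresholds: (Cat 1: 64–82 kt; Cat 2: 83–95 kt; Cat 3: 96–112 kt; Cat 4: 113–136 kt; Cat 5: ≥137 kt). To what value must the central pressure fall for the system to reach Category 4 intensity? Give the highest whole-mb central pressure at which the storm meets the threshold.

Category 4 begins at V = 113 kt.
Required ΔP = (113/6.5)^(1/0.656) = 17.385^1.524 ≈ 77.71 mb.
P_c ≤ 1014 − 77.71 = 936.29, so the highest integer P_c is 936 mb.

936 mb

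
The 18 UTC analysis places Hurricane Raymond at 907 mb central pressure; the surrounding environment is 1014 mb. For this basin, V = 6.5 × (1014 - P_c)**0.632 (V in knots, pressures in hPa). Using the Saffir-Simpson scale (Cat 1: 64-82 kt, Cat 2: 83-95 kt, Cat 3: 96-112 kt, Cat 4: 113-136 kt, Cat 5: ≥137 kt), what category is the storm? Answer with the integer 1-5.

ΔP = 1014 − 907 = 107 mb.
V ≈ 6.5 × 107^0.632 = 6.5 × 19.17 ≈ 125 kt.
125 kt falls in the Category 4 band.

4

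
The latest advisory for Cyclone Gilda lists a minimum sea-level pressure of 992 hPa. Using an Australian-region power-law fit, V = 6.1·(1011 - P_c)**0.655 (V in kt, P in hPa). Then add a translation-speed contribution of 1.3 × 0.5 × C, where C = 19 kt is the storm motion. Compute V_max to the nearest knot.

ΔP = 1011 − 992 = 19 hPa.
19^0.655 ≈ 6.880.
V ≈ 6.1 × 6.880 ≈ 42.0 kt.
Translation term: 1.3 × 0.5 × 19 = 12.35 kt.
Corrected V ≈ 54.35 kt → 54 kt.

54 kt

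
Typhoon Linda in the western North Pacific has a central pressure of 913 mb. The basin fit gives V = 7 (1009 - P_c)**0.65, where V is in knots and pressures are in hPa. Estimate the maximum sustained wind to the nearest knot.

ΔP = 1009 − 913 = 96 mb.
96^0.65 ≈ 19.430.
V ≈ 7 × 19.430 ≈ 136.0 kt.

136 kt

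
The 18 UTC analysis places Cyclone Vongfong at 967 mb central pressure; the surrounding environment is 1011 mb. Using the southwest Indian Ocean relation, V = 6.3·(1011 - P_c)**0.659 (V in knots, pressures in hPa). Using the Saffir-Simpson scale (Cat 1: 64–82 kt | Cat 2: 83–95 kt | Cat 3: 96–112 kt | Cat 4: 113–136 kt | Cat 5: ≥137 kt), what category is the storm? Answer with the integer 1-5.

1

ΔP = 1011 − 967 = 44 mb.
V ≈ 6.3 × 44^0.659 = 6.3 × 12.11 ≈ 76 kt.
76 kt falls in the Category 1 band.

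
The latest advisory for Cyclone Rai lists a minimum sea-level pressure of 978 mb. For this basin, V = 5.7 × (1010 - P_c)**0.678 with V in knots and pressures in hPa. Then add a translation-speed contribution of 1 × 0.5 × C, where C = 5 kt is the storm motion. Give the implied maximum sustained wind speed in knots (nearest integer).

ΔP = 1010 − 978 = 32 mb.
32^0.678 ≈ 10.483.
V ≈ 5.7 × 10.483 ≈ 59.8 kt.
Translation term: 1 × 0.5 × 5 = 2.5 kt.
Corrected V ≈ 62.3 kt → 62 kt.

62 kt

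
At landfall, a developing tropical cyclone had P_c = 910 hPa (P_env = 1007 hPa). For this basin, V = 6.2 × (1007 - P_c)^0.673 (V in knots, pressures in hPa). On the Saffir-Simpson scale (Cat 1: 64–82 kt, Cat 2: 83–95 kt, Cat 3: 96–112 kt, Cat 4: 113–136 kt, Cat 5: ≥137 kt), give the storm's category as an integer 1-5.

4

ΔP = 1007 − 910 = 97 hPa.
V ≈ 6.2 × 97^0.673 = 6.2 × 21.73 ≈ 135 kt.
135 kt falls in the Category 4 band.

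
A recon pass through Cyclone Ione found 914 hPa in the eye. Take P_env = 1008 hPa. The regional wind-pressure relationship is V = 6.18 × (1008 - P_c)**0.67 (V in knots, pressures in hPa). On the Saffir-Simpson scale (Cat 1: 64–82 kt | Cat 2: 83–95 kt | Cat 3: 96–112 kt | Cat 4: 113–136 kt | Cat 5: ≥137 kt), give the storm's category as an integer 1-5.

4

ΔP = 1008 − 914 = 94 hPa.
V ≈ 6.18 × 94^0.67 = 6.18 × 20.99 ≈ 130 kt.
130 kt falls in the Category 4 band.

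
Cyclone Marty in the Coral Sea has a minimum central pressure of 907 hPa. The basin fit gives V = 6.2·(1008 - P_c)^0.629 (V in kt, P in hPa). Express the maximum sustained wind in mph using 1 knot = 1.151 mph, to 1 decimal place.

ΔP = 1008 − 907 = 101 hPa.
V ≈ 6.2 × 101^0.629 = 6.2 × 18.227 ≈ 113.008 kt.
113.008 × 1.151 ≈ 130.07 mph → 130.1 mph.

130.1 mph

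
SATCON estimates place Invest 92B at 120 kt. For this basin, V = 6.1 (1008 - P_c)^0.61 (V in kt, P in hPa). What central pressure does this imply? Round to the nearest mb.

876 mb

ΔP = (V / 6.1)^(1/0.61) = (120/6.1)^1.639.
120/6.1 = 19.672; 19.672^1.639 ≈ 132.15 mb.
P_c = 1008 − 132.15 = 875.85 ≈ 876 mb.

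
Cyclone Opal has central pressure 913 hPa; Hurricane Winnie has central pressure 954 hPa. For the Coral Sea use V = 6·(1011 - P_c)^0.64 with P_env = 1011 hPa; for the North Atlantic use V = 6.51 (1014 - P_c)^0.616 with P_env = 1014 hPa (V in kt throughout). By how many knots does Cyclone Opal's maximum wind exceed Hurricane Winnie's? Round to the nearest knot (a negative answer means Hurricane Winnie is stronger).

Cyclone Opal: ΔP = 98; V ≈ 6 × 98^0.64 ≈ 112.86 kt.
Hurricane Winnie: ΔP = 60; V ≈ 6.51 × 60^0.616 ≈ 81.08 kt.
Difference ≈ 112.86 − 81.08 = 31.78 → 32 kt.

32 kt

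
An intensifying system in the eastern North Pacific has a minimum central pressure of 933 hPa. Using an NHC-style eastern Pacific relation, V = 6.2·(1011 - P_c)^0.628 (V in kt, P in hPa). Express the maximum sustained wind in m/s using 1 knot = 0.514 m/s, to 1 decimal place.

49.2 m/s

ΔP = 1011 − 933 = 78 hPa.
V ≈ 6.2 × 78^0.628 = 6.2 × 15.425 ≈ 95.637 kt.
95.637 × 0.514 ≈ 49.16 m/s → 49.2 m/s.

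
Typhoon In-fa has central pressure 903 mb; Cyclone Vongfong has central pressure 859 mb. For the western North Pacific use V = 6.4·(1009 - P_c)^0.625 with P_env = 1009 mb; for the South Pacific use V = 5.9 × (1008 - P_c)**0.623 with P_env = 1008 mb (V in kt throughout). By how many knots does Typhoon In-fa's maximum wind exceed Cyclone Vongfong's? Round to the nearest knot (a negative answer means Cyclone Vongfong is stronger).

-15 kt

Typhoon In-fa: ΔP = 106; V ≈ 6.4 × 106^0.625 ≈ 118.03 kt.
Cyclone Vongfong: ΔP = 149; V ≈ 5.9 × 149^0.623 ≈ 133.27 kt.
Difference ≈ 118.03 − 133.27 = -15.24 → -15 kt.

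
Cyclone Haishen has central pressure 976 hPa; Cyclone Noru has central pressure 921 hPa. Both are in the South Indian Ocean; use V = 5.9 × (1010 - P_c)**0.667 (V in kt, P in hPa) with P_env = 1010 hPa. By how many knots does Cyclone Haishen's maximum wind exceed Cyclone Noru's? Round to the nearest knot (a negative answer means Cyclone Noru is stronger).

-56 kt

Cyclone Haishen: ΔP = 34; V ≈ 5.9 × 34^0.667 ≈ 61.99 kt.
Cyclone Noru: ΔP = 89; V ≈ 5.9 × 89^0.667 ≈ 117.79 kt.
Difference ≈ 61.99 − 117.79 = -55.80 → -56 kt.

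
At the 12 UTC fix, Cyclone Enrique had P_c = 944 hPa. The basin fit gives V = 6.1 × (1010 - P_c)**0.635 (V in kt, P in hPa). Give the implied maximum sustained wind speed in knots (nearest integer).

ΔP = 1010 − 944 = 66 hPa.
66^0.635 ≈ 14.302.
V ≈ 6.1 × 14.302 ≈ 87.2 kt.

87 kt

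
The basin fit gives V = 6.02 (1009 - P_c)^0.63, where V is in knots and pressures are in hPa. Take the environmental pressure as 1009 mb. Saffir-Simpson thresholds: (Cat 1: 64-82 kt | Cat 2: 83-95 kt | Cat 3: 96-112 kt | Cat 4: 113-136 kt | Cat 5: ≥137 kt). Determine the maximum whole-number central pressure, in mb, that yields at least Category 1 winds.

Category 1 begins at V = 64 kt.
Required ΔP = (64/6.02)^(1/0.63) = 10.631^1.587 ≈ 42.61 mb.
P_c ≤ 1009 − 42.61 = 966.39, so the highest integer P_c is 966 mb.

966 mb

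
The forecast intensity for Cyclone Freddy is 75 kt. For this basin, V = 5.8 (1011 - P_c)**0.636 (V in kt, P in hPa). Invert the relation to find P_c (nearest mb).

955 mb

ΔP = (V / 5.8)^(1/0.636) = (75/5.8)^1.572.
75/5.8 = 12.931; 12.931^1.572 ≈ 55.96 mb.
P_c = 1011 − 55.96 = 955.04 ≈ 955 mb.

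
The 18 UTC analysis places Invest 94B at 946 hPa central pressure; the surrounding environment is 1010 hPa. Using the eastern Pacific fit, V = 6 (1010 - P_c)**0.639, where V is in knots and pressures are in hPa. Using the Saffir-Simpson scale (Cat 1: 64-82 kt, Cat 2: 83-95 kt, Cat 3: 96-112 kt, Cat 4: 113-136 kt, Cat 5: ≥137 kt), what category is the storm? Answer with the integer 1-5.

ΔP = 1010 − 946 = 64 hPa.
V ≈ 6 × 64^0.639 = 6 × 14.26 ≈ 86 kt.
86 kt falls in the Category 2 band.

2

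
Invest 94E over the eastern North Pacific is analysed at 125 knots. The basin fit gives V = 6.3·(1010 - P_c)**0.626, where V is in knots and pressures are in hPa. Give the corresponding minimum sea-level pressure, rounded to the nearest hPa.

ΔP = (V / 6.3)^(1/0.626) = (125/6.3)^1.597.
125/6.3 = 19.841; 19.841^1.597 ≈ 118.25 hPa.
P_c = 1010 − 118.25 = 891.75 ≈ 892 hPa.

892 hPa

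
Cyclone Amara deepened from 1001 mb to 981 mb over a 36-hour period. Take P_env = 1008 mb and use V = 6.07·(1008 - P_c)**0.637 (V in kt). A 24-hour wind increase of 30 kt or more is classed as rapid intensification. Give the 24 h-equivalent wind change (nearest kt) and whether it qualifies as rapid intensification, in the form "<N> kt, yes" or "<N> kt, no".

19 kt, no

V₁: ΔP = 7, V ≈ 6.07 × 7^0.637 ≈ 20.97 kt.
V₂: ΔP = 27, V ≈ 6.07 × 27^0.637 ≈ 49.54 kt.
ΔV over 36 h = 28.57 kt → 24 h equivalent = 28.57 × 24/36 ≈ 19.05 kt.
19 kt < 30 kt ⇒ not rapid intensification.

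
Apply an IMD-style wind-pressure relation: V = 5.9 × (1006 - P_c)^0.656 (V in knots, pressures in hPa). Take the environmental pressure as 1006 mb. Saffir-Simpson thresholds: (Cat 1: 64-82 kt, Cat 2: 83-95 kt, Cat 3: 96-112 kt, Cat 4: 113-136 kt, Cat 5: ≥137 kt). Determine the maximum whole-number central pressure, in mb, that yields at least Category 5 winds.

Category 5 begins at V = 137 kt.
Required ΔP = (137/5.9)^(1/0.656) = 23.220^1.524 ≈ 120.81 mb.
P_c ≤ 1006 − 120.81 = 885.19, so the highest integer P_c is 885 mb.

885 mb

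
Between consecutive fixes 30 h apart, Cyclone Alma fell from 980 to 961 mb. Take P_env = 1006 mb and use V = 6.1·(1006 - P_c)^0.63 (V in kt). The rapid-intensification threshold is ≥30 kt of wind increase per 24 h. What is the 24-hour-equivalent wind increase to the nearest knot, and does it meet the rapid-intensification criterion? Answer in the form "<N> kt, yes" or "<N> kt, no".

16 kt, no

V₁: ΔP = 26, V ≈ 6.1 × 26^0.63 ≈ 47.51 kt.
V₂: ΔP = 45, V ≈ 6.1 × 45^0.63 ≈ 67.12 kt.
ΔV over 30 h = 19.61 kt → 24 h equivalent = 19.61 × 24/30 ≈ 15.69 kt.
16 kt < 30 kt ⇒ not rapid intensification.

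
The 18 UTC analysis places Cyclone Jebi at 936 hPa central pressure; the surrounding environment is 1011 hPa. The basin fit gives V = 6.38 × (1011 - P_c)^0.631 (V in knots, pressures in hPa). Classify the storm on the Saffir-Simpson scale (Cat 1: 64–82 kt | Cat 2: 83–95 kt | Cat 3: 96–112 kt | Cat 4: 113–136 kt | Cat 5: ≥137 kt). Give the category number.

3

ΔP = 1011 − 936 = 75 hPa.
V ≈ 6.38 × 75^0.631 = 6.38 × 15.25 ≈ 97 kt.
97 kt falls in the Category 3 band.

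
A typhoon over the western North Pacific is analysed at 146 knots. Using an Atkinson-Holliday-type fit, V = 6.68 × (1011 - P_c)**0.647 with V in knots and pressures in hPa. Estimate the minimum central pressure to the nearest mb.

ΔP = (V / 6.68)^(1/0.647) = (146/6.68)^1.546.
146/6.68 = 21.856; 21.856^1.546 ≈ 117.61 mb.
P_c = 1011 − 117.61 = 893.39 ≈ 893 mb.

893 mb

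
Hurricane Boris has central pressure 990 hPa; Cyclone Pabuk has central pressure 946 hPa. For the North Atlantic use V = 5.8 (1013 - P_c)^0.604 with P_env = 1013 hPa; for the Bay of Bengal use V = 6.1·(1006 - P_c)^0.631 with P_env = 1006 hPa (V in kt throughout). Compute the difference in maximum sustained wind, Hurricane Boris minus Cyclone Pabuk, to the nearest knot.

-42 kt

Hurricane Boris: ΔP = 23; V ≈ 5.8 × 23^0.604 ≈ 38.54 kt.
Cyclone Pabuk: ΔP = 60; V ≈ 6.1 × 60^0.631 ≈ 80.79 kt.
Difference ≈ 38.54 − 80.79 = -42.25 → -42 kt.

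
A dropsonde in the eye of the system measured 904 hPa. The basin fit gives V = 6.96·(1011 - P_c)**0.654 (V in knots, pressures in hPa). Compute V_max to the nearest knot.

148 kt

ΔP = 1011 − 904 = 107 hPa.
107^0.654 ≈ 21.243.
V ≈ 6.96 × 21.243 ≈ 147.9 kt.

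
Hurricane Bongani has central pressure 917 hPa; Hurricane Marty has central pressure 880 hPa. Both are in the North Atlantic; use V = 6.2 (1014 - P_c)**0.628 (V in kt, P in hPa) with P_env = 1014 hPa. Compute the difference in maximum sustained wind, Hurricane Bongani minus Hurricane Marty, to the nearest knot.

-25 kt

Hurricane Bongani: ΔP = 97; V ≈ 6.2 × 97^0.628 ≈ 109.67 kt.
Hurricane Marty: ΔP = 134; V ≈ 6.2 × 134^0.628 ≈ 134.34 kt.
Difference ≈ 109.67 − 134.34 = -24.67 → -25 kt.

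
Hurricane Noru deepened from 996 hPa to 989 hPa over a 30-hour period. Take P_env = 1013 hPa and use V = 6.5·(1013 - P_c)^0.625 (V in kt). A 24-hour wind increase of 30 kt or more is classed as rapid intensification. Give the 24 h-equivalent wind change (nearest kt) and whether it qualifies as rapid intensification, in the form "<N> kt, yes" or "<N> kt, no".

V₁: ΔP = 17, V ≈ 6.5 × 17^0.625 ≈ 38.19 kt.
V₂: ΔP = 24, V ≈ 6.5 × 24^0.625 ≈ 47.37 kt.
ΔV over 30 h = 9.18 kt → 24 h equivalent = 9.18 × 24/30 ≈ 7.34 kt.
7 kt < 30 kt ⇒ not rapid intensification.

7 kt, no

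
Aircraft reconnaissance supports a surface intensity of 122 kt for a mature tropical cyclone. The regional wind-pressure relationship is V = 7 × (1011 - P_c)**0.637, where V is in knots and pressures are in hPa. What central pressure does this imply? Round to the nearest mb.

ΔP = (V / 7)^(1/0.637) = (122/7)^1.570.
122/7 = 17.429; 17.429^1.570 ≈ 88.84 mb.
P_c = 1011 − 88.84 = 922.16 ≈ 922 mb.

922 mb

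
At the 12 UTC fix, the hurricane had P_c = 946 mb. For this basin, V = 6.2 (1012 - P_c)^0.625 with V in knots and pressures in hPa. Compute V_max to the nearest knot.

ΔP = 1012 − 946 = 66 mb.
66^0.625 ≈ 13.716.
V ≈ 6.2 × 13.716 ≈ 85.0 kt.

85 kt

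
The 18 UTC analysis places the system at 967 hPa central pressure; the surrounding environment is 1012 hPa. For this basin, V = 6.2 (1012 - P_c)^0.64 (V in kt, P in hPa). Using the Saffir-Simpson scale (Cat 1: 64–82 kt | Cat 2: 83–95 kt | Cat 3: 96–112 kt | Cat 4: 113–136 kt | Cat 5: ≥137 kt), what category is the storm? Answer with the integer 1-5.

1

ΔP = 1012 − 967 = 45 hPa.
V ≈ 6.2 × 45^0.64 = 6.2 × 11.43 ≈ 71 kt.
71 kt falls in the Category 1 band.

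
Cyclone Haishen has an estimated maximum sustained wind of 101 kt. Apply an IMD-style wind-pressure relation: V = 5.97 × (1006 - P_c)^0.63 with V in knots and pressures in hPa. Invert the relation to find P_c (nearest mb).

917 mb

ΔP = (V / 5.97)^(1/0.63) = (101/5.97)^1.587.
101/5.97 = 16.918; 16.918^1.587 ≈ 89.08 mb.
P_c = 1006 − 89.08 = 916.92 ≈ 917 mb.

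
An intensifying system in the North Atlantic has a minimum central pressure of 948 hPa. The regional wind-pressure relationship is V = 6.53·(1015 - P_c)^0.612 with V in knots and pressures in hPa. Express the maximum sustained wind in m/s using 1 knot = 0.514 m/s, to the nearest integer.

ΔP = 1015 − 948 = 67 hPa.
V ≈ 6.53 × 67^0.612 = 6.53 × 13.109 ≈ 85.599 kt.
85.599 × 0.514 ≈ 44.00 m/s → 44 m/s.

44 m/s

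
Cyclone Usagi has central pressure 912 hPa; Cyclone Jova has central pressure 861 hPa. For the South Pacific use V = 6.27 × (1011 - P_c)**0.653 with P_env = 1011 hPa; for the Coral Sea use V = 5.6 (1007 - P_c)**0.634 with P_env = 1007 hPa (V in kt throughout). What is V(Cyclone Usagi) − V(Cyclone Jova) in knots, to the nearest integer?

-6 kt

Cyclone Usagi: ΔP = 99; V ≈ 6.27 × 99^0.653 ≈ 126.01 kt.
Cyclone Jova: ΔP = 146; V ≈ 5.6 × 146^0.634 ≈ 131.94 kt.
Difference ≈ 126.01 − 131.94 = -5.93 → -6 kt.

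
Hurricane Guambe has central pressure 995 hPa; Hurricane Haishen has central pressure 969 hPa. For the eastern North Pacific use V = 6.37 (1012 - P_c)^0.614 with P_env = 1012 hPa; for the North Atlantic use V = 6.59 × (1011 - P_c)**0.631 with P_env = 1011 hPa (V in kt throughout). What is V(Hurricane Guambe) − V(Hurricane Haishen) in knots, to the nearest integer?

-33 kt

Hurricane Guambe: ΔP = 17; V ≈ 6.37 × 17^0.614 ≈ 36.28 kt.
Hurricane Haishen: ΔP = 42; V ≈ 6.59 × 42^0.631 ≈ 69.69 kt.
Difference ≈ 36.28 − 69.69 = -33.41 → -33 kt.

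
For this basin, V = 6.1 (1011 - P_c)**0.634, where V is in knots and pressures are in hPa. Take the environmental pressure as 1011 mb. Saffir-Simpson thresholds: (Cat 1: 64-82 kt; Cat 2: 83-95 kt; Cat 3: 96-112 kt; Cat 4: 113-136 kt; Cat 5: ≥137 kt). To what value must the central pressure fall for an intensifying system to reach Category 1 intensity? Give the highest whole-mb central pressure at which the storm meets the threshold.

Category 1 begins at V = 64 kt.
Required ΔP = (64/6.1)^(1/0.634) = 10.492^1.577 ≈ 40.75 mb.
P_c ≤ 1011 − 40.75 = 970.25, so the highest integer P_c is 970 mb.

970 mb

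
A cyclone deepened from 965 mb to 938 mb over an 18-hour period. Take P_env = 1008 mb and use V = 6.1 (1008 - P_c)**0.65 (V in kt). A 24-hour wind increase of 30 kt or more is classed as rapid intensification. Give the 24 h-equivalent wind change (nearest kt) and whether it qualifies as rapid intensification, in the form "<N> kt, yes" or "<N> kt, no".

35 kt, yes

V₁: ΔP = 43, V ≈ 6.1 × 43^0.65 ≈ 70.32 kt.
V₂: ΔP = 70, V ≈ 6.1 × 70^0.65 ≈ 96.53 kt.
ΔV over 18 h = 26.21 kt → 24 h equivalent = 26.21 × 24/18 ≈ 34.95 kt.
35 kt ≥ 30 kt ⇒ rapid intensification.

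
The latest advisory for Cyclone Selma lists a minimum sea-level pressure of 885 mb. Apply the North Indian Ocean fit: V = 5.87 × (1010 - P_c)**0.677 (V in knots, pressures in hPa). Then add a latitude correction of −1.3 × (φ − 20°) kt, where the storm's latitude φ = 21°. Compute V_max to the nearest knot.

ΔP = 1010 − 885 = 125 mb.
125^0.677 ≈ 26.279.
V ≈ 5.87 × 26.279 ≈ 154.3 kt.
Latitude correction: −1.3 × (21 − 20) = -1.3 kt.
Corrected V ≈ 153 kt → 153 kt.

153 kt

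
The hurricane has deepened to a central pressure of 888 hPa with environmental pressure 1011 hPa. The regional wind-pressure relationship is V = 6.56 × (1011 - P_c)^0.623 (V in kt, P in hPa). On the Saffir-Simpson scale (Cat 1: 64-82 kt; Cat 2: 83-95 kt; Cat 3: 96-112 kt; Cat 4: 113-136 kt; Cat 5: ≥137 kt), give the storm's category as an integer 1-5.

4

ΔP = 1011 − 888 = 123 hPa.
V ≈ 6.56 × 123^0.623 = 6.56 × 20.05 ≈ 131 kt.
131 kt falls in the Category 4 band.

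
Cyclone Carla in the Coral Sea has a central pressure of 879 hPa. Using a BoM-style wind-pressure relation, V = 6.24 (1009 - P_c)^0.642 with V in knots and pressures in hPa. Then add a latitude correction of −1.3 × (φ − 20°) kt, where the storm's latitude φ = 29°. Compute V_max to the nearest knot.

ΔP = 1009 − 879 = 130 hPa.
130^0.642 ≈ 22.759.
V ≈ 6.24 × 22.759 ≈ 142.0 kt.
Latitude correction: −1.3 × (29 − 20) = -11.7 kt.
Corrected V ≈ 130.3 kt → 130 kt.

130 kt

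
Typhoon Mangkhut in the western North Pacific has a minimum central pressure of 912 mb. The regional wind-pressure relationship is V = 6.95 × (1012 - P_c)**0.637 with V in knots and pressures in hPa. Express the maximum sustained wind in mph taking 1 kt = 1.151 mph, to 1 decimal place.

150.3 mph

ΔP = 1012 − 912 = 100 mb.
V ≈ 6.95 × 100^0.637 = 6.95 × 18.793 ≈ 130.613 kt.
130.613 × 1.151 ≈ 150.34 mph → 150.3 mph.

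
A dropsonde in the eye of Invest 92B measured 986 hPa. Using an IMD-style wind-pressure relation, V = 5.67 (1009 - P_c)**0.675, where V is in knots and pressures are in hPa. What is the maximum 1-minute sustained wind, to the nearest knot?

47 kt

ΔP = 1009 − 986 = 23 hPa.
23^0.675 ≈ 8.302.
V ≈ 5.67 × 8.302 ≈ 47.1 kt.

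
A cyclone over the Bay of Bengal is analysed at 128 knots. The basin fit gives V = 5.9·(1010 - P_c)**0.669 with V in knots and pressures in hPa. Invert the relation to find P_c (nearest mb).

911 mb

ΔP = (V / 5.9)^(1/0.669) = (128/5.9)^1.495.
128/5.9 = 21.695; 21.695^1.495 ≈ 99.44 mb.
P_c = 1010 − 99.44 = 910.56 ≈ 911 mb.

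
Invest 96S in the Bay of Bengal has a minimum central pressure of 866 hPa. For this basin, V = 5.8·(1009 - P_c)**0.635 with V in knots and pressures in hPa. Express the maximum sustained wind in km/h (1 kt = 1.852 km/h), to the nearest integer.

251 km/h

ΔP = 1009 − 866 = 143 hPa.
V ≈ 5.8 × 143^0.635 = 5.8 × 23.369 ≈ 135.540 kt.
135.540 × 1.852 ≈ 251.02 km/h → 251 km/h.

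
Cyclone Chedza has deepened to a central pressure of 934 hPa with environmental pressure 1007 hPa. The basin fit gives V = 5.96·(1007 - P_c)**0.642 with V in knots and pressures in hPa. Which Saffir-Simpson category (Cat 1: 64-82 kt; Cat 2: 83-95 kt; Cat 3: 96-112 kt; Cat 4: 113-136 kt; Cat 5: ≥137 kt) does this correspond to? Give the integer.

ΔP = 1007 − 934 = 73 hPa.
V ≈ 5.96 × 73^0.642 = 5.96 × 15.71 ≈ 94 kt.
94 kt falls in the Category 2 band.

2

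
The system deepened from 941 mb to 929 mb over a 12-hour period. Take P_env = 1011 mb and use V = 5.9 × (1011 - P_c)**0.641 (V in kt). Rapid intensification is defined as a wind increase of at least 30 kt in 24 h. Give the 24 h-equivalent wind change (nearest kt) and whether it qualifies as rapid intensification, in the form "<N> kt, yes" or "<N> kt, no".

19 kt, no

V₁: ΔP = 70, V ≈ 5.9 × 70^0.641 ≈ 89.86 kt.
V₂: ΔP = 82, V ≈ 5.9 × 82^0.641 ≈ 99.45 kt.
ΔV over 12 h = 9.59 kt → 24 h equivalent = 9.59 × 24/12 ≈ 19.18 kt.
19 kt < 30 kt ⇒ not rapid intensification.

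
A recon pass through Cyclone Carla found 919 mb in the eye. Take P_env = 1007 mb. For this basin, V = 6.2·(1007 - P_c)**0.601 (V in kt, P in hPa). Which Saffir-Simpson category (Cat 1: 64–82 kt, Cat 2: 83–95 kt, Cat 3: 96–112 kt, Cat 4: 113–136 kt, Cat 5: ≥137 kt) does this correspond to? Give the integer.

ΔP = 1007 − 919 = 88 mb.
V ≈ 6.2 × 88^0.601 = 6.2 × 14.74 ≈ 91 kt.
91 kt falls in the Category 2 band.

2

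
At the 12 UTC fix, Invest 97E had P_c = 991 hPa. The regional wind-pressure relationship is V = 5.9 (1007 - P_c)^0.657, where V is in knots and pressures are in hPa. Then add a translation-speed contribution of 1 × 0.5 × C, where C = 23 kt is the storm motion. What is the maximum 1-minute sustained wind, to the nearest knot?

48 kt

ΔP = 1007 − 991 = 16 hPa.
16^0.657 ≈ 6.182.
V ≈ 5.9 × 6.182 ≈ 36.5 kt.
Translation term: 1 × 0.5 × 23 = 11.5 kt.
Corrected V ≈ 48 kt → 48 kt.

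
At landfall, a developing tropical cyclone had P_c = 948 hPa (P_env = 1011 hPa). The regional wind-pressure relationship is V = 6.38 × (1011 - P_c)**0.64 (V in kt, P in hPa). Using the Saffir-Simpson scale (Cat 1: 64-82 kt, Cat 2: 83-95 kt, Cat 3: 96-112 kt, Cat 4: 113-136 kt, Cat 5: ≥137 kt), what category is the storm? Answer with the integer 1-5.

2

ΔP = 1011 − 948 = 63 hPa.
V ≈ 6.38 × 63^0.64 = 6.38 × 14.18 ≈ 90 kt.
90 kt falls in the Category 2 band.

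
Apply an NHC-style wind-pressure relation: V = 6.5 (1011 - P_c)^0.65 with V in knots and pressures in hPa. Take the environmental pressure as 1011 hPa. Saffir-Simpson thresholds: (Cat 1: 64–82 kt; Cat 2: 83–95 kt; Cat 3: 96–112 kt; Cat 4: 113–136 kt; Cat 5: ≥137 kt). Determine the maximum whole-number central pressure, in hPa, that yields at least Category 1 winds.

977 hPa

Category 1 begins at V = 64 kt.
Required ΔP = (64/6.5)^(1/0.65) = 9.846^1.538 ≈ 33.74 hPa.
P_c ≤ 1011 − 33.74 = 977.26, so the highest integer P_c is 977 hPa.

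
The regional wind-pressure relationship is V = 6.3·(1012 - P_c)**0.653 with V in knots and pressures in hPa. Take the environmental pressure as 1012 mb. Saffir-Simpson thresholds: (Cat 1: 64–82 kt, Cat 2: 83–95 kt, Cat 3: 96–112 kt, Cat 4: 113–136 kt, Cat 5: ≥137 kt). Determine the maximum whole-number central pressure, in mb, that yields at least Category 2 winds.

Category 2 begins at V = 83 kt.
Required ΔP = (83/6.3)^(1/0.653) = 13.175^1.531 ≈ 51.85 mb.
P_c ≤ 1012 − 51.85 = 960.15, so the highest integer P_c is 960 mb.

960 mb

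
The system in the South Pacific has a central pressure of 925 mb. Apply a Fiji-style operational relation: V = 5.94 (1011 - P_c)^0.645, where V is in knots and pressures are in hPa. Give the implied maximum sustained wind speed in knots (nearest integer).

ΔP = 1011 − 925 = 86 mb.
86^0.645 ≈ 17.691.
V ≈ 5.94 × 17.691 ≈ 105.1 kt.

105 kt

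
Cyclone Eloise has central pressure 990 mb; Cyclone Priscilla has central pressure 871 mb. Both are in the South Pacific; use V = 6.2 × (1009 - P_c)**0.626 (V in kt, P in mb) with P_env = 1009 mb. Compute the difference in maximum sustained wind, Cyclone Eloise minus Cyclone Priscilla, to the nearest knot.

-96 kt

Cyclone Eloise: ΔP = 19; V ≈ 6.2 × 19^0.626 ≈ 39.16 kt.
Cyclone Priscilla: ΔP = 138; V ≈ 6.2 × 138^0.626 ≈ 135.51 kt.
Difference ≈ 39.16 − 135.51 = -96.35 → -96 kt.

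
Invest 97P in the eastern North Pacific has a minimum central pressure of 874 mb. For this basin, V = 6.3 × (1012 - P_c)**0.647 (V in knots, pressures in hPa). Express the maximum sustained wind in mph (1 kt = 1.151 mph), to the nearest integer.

ΔP = 1012 − 874 = 138 mb.
V ≈ 6.3 × 138^0.647 = 6.3 × 24.238 ≈ 152.701 kt.
152.701 × 1.151 ≈ 175.76 mph → 176 mph.

176 mph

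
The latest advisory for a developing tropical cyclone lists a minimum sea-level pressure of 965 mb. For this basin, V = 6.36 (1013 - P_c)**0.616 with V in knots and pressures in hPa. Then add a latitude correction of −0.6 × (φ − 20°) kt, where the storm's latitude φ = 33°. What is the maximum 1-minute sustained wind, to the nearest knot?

61 kt

ΔP = 1013 − 965 = 48 mb.
48^0.616 ≈ 10.855.
V ≈ 6.36 × 10.855 ≈ 69.0 kt.
Latitude correction: −0.6 × (33 − 20) = -7.8 kt.
Corrected V ≈ 61.2 kt → 61 kt.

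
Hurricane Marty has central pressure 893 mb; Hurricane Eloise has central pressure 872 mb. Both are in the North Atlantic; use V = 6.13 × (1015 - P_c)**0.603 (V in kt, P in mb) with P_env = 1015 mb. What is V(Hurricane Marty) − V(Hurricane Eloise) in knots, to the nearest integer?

-11 kt

Hurricane Marty: ΔP = 122; V ≈ 6.13 × 122^0.603 ≈ 111.05 kt.
Hurricane Eloise: ΔP = 143; V ≈ 6.13 × 143^0.603 ≈ 122.22 kt.
Difference ≈ 111.05 − 122.22 = -11.17 → -11 kt.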